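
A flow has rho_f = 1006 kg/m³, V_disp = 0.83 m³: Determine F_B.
Formula: F_B = \rho_f g V_{disp}
F_B = 1006·9.81·0.83 = 8191 N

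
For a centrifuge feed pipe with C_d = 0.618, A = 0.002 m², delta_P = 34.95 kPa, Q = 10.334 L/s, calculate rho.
Formula: Q = C_d A \sqrt{\frac{2 \Delta P}{\rho}}
Substituting knowns: 10.334 = 0.618·0.002·√(2·(34.95·1000)/rho)·1000
Solving for rho: rho = 2·(34.95·1000)/((10.334/1000)/(0.618·0.002))² = 999.9 kg/m³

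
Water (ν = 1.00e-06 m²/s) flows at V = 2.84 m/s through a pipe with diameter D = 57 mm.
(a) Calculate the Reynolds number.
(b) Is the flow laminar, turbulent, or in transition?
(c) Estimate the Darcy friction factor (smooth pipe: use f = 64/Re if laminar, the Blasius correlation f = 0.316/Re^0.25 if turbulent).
(a) Re = V·D/ν = 2.84·0.057/1.00e-06 = 161880
(b) Flow regime: turbulent (Re > 4000)
(c) Friction factor: f = 0.316/Re^0.25 = 0.316/161880^0.25 = 0.01575 (Blasius is strictly valid for Re ≲ 1e5; used here as the smooth-pipe estimate the problem specifies)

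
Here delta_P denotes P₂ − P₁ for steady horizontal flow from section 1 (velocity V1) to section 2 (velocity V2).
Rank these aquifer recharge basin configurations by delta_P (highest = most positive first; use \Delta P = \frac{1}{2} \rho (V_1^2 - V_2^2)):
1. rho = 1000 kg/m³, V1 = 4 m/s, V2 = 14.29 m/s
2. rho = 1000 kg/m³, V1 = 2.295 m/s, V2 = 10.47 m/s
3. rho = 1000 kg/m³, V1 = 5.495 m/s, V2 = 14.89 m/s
Case 1: delta_P = -94.1 kPa
Case 2: delta_P = -52.18 kPa
Case 3: delta_P = -95.76 kPa
Ranking (highest first): 2, 1, 3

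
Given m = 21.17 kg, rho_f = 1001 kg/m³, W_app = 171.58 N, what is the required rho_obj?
Formula: W_{app} = mg\left(1 - \frac{\rho_f}{\rho_{obj}}\right)
Substituting knowns: 171.58 = 21.17·9.81·(1 − 1001/rho_obj)
Solving for rho_obj: rho_obj = 1001/(1 − 171.58/(21.17·9.81)) = 5759 kg/m³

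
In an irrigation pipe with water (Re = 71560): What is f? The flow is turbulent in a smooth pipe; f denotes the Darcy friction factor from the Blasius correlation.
Formula: f = \frac{0.316}{Re^{0.25}}
f = 0.316/71560^0.25 = 0.01932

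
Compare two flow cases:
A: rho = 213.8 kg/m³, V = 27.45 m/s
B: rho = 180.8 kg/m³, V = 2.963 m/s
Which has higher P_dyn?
P_dyn(A) = 80.55 kPa, P_dyn(B) = 0.7937 kPa. Answer: A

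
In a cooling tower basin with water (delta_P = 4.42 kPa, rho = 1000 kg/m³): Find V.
Formula: V = \sqrt{\frac{2 \Delta P}{\rho}}
V = √(2·(4.42·1000)/1000) = 2.973 m/s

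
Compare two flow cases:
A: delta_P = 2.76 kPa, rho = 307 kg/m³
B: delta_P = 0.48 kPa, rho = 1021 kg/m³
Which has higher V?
V(A) = 4.24 m/s, V(B) = 0.9697 m/s. Answer: A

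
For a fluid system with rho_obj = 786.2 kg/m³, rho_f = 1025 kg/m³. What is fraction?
Formula: f_{sub} = \frac{\rho_{obj}}{\rho_f}
fraction = 786.2/1025 = 0.767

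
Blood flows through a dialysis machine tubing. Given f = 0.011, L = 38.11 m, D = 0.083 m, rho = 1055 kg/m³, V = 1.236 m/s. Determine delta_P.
Formula: \Delta P = f \frac{L}{D} \frac{\rho V^2}{2}
delta_P = 0.011·(38.11/0.083)·0.5·1055·1.236²/1000 = 4.07 kPa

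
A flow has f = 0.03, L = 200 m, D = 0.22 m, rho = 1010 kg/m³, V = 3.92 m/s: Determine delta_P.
Formula: \Delta P = f \frac{L}{D} \frac{\rho V^2}{2}
delta_P = 0.03·(200/0.22)·0.5·1010·3.92²/1000 = 211.6 kPa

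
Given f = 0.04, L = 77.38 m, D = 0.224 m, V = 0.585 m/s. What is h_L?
Formula: h_L = f \frac{L}{D} \frac{V^2}{2g}
h_L = 0.04·(77.38/0.224)·0.585²/(2·9.81) = 0.241 m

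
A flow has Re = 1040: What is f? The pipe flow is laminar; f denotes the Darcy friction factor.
Formula: f = \frac{64}{Re}
f = 64/1040 = 0.06154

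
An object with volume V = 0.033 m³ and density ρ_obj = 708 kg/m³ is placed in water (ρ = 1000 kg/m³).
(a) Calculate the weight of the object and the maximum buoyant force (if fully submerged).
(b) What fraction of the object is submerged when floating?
(a) W=rho_obj*g*V=708*9.81*0.033=229.2 N; F_B(max)=rho*g*V=1000*9.81*0.033=323.7 N
(b) Floating fraction=rho_obj/rho=708/1000=0.708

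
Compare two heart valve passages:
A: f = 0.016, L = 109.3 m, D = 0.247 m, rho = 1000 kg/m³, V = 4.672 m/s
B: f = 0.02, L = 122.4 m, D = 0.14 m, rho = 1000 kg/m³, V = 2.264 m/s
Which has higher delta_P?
delta_P(A) = 77.27 kPa, delta_P(B) = 44.81 kPa. Answer: A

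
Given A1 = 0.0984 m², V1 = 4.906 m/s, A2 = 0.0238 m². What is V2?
Formula: V_2 = \frac{A_1 V_1}{A_2}
V2 = 0.0984·4.906/0.0238 = 20.28 m/s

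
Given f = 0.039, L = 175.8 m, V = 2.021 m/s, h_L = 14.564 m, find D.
Formula: h_L = f \frac{L}{D} \frac{V^2}{2g}
Substituting knowns: 14.564 = 0.039·(175.8/D)·2.021²/(2·9.81)
Solving for D: D = 0.039·175.8·2.021²/(2·9.81·14.564) = 0.098 m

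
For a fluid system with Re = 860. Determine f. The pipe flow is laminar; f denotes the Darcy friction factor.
Formula: f = \frac{64}{Re}
f = 64/860 = 0.07442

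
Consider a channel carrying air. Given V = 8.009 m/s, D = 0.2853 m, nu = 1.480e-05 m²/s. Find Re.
Formula: Re = \frac{V D}{\nu}
Re = 8.009·0.2853/1.480e-05 = 154390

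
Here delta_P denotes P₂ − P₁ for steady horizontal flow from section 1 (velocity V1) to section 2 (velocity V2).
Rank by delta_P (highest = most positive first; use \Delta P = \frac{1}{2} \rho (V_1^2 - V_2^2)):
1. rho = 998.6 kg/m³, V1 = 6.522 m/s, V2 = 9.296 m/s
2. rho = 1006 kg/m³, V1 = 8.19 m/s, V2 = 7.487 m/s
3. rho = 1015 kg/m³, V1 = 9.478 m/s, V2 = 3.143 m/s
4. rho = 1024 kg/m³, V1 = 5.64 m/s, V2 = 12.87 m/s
Case 1: delta_P = -21.91 kPa
Case 2: delta_P = 5.544 kPa
Case 3: delta_P = 40.58 kPa
Case 4: delta_P = -68.52 kPa
Ranking (highest first): 3, 2, 1, 4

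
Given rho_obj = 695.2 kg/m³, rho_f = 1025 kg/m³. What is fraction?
Formula: f_{sub} = \frac{\rho_{obj}}{\rho_f}
fraction = 695.2/1025 = 0.6782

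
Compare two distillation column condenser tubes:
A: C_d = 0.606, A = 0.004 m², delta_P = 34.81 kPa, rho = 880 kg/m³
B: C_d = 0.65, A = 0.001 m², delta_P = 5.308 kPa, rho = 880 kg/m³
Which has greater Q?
Q(A) = 21.56 L/s, Q(B) = 2.258 L/s. Answer: A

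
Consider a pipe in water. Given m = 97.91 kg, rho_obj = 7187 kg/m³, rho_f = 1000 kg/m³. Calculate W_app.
Formula: W_{app} = mg\left(1 - \frac{\rho_f}{\rho_{obj}}\right)
W_app = 97.91·9.81·(1 − 1000/7187) = 826.9 N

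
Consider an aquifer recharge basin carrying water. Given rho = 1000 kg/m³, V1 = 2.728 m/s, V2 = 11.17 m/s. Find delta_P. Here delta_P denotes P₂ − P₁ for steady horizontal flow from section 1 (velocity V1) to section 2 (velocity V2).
Formula: \Delta P = \frac{1}{2} \rho (V_1^2 - V_2^2)
delta_P = 0.5·1000·(2.728² − 11.17²)/1000 = -58.66 kPa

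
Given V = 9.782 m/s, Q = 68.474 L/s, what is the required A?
Formula: Q = A V
Substituting knowns: 68.474 = A·9.782·1000
Solving for A: A = (68.474/1000)/9.782 = 0.007 m²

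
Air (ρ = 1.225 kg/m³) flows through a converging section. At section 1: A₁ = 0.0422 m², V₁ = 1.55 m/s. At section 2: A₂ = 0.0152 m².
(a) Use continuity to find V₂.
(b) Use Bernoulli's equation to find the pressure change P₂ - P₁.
(a) Continuity: A₁V₁=A₂V₂ -> V₂=A₁V₁/A₂=0.0422*1.55/0.0152=4.30 m/s
(b) Bernoulli: P₂-P₁=0.5*rho*(V₁^2-V₂^2)/1000=0.5*1.225*(1.55^2-4.30^2)/1000=-0.009854 kPa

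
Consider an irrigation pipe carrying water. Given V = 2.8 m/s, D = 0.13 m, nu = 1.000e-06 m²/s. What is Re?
Formula: Re = \frac{V D}{\nu}
Re = 2.8·0.13/1.000e-06 = 364000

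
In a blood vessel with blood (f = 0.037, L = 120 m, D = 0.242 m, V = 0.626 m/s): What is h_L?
Formula: h_L = f \frac{L}{D} \frac{V^2}{2g}
h_L = 0.037·(120/0.242)·0.626²/(2·9.81) = 0.3665 m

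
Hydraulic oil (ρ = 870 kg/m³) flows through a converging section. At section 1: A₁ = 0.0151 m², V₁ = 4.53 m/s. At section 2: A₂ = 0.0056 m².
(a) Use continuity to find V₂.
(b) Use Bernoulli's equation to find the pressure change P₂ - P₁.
(a) Continuity: A₁V₁=A₂V₂ -> V₂=A₁V₁/A₂=0.0151*4.53/0.0056=12.21 m/s
(b) Bernoulli: P₂-P₁=0.5*rho*(V₁^2-V₂^2)/1000=0.5*870*(4.53^2-12.21^2)/1000=-55.92 kPa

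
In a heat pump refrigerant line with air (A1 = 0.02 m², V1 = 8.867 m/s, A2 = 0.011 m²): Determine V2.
Formula: V_2 = \frac{A_1 V_1}{A_2}
V2 = 0.02·8.867/0.011 = 16.12 m/s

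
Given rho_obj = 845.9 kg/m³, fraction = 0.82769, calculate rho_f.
Formula: f_{sub} = \frac{\rho_{obj}}{\rho_f}
Substituting knowns: 0.82769 = 845.9/rho_f
Solving for rho_f: rho_f = 845.9/0.82769 = 1022 kg/m³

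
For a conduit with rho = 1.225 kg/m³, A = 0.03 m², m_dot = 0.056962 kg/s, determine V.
Formula: \dot{m} = \rho A V
Substituting knowns: 0.056962 = 1.225·0.03·V
Solving for V: V = 0.056962/(1.225·0.03) = 1.55 m/s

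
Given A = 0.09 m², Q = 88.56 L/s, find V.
Formula: Q = A V
Substituting knowns: 88.56 = 0.09·V·1000
Solving for V: V = (88.56/1000)/0.09 = 0.984 m/s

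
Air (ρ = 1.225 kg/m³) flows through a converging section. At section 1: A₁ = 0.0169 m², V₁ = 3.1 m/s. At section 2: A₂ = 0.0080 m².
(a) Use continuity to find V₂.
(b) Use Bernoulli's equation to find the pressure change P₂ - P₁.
(a) Continuity: A₁V₁=A₂V₂ -> V₂=A₁V₁/A₂=0.0169*3.1/0.0080=6.55 m/s
(b) Bernoulli: P₂-P₁=0.5*rho*(V₁^2-V₂^2)/1000=0.5*1.225*(3.1^2-6.55^2)/1000=-0.02039 kPa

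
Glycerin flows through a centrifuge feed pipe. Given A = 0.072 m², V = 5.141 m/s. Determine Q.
Formula: Q = A V
Q = 0.072·5.141·1000 = 370.2 L/s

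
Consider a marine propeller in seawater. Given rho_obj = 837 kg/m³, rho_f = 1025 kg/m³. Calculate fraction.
Formula: f_{sub} = \frac{\rho_{obj}}{\rho_f}
fraction = 837/1025 = 0.8166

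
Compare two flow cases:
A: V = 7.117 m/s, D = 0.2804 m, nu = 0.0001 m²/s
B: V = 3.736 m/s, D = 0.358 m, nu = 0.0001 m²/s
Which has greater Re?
Re(A) = 19956, Re(B) = 13375. Answer: A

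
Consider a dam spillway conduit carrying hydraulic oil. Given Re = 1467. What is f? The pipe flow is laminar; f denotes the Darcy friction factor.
Formula: f = \frac{64}{Re}
f = 64/1467 = 0.04363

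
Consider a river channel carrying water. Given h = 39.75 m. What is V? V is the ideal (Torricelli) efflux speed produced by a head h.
Formula: V = \sqrt{2 g h}
V = √(2·9.81·39.75) = 27.93 m/s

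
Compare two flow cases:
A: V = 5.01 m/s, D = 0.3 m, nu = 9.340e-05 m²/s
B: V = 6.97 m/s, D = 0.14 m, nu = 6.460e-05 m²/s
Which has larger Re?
Re(A) = 16092, Re(B) = 15105. Answer: A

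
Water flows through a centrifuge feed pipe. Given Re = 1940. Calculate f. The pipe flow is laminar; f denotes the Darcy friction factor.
Formula: f = \frac{64}{Re}
f = 64/1940 = 0.03299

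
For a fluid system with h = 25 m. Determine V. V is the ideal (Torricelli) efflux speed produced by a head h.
Formula: V = \sqrt{2 g h}
V = √(2·9.81·25) = 22.15 m/s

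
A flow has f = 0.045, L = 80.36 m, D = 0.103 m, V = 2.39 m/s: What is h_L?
Formula: h_L = f \frac{L}{D} \frac{V^2}{2g}
h_L = 0.045·(80.36/0.103)·2.39²/(2·9.81) = 10.22 m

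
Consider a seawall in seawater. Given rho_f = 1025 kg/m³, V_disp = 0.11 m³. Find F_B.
Formula: F_B = \rho_f g V_{disp}
F_B = 1025·9.81·0.11 = 1106 N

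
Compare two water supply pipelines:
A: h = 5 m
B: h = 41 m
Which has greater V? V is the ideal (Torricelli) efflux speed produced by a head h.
V(A) = 9.905 m/s, V(B) = 28.36 m/s. Answer: B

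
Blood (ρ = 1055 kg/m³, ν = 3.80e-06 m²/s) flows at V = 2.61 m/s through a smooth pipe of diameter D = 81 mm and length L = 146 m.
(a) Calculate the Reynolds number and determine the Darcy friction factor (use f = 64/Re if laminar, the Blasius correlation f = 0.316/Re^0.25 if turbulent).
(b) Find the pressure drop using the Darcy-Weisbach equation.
(a) Re = V·D/ν = 2.61·0.081/3.80e-06 = 55634 → turbulent (Re > 4000); f = 0.316/Re^0.25 = 0.316/55634^0.25 = 0.020576
(b) Darcy-Weisbach: ΔP = f·(L/D)·½ρV²/1000 = 0.020576·(146/0.081)·½·1055·2.61²/1000 = 133.3 kPa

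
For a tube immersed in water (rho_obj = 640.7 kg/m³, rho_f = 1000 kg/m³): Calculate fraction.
Formula: f_{sub} = \frac{\rho_{obj}}{\rho_f}
fraction = 640.7/1000 = 0.6407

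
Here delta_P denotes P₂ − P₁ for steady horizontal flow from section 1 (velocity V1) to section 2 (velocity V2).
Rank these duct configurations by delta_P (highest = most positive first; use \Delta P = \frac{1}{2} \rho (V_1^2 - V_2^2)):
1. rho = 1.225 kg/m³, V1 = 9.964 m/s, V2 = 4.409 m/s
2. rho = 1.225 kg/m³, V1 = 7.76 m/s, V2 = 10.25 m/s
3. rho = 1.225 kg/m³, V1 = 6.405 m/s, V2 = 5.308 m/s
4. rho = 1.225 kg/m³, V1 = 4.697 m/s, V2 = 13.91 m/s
Case 1: delta_P = 0.0489 kPa
Case 2: delta_P = -0.02747 kPa
Case 3: delta_P = 0.00787 kPa
Case 4: delta_P = -0.105 kPa
Ranking (highest first): 1, 3, 2, 4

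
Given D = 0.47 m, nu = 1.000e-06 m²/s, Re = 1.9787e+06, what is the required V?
Formula: Re = \frac{V D}{\nu}
Substituting knowns: 1.9787e+06 = V·0.47/1.000e-06
Solving for V: V = 1.9787e+06·1.000e-06/0.47 = 4.21 m/s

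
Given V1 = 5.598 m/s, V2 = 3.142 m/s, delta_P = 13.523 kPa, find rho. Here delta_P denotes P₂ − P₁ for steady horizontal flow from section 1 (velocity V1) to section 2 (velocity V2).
Formula: \Delta P = \frac{1}{2} \rho (V_1^2 - V_2^2)
Substituting knowns: 13.523 = 0.5·rho·(5.598² − 3.142²)/1000
Solving for rho: rho = 2·(13.523·1000)/(5.598² − 3.142²) = 1260 kg/m³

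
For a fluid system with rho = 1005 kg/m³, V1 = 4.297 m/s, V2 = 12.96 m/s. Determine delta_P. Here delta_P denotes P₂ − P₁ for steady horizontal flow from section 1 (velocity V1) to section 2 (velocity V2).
Formula: \Delta P = \frac{1}{2} \rho (V_1^2 - V_2^2)
delta_P = 0.5·1005·(4.297² − 12.96²)/1000 = -75.12 kPa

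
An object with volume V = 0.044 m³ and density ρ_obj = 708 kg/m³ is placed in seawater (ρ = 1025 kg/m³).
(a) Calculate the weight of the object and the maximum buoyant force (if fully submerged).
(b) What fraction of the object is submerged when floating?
(a) W=rho_obj*g*V=708*9.81*0.044=305.6 N; F_B(max)=rho*g*V=1025*9.81*0.044=442.4 N
(b) Floating fraction=rho_obj/rho=708/1025=0.691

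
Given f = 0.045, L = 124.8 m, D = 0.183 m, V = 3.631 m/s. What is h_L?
Formula: h_L = f \frac{L}{D} \frac{V^2}{2g}
h_L = 0.045·(124.8/0.183)·3.631²/(2·9.81) = 20.62 m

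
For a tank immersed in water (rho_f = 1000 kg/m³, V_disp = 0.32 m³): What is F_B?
Formula: F_B = \rho_f g V_{disp}
F_B = 1000·9.81·0.32 = 3139 N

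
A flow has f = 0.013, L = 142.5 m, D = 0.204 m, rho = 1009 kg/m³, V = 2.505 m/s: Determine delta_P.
Formula: \Delta P = f \frac{L}{D} \frac{\rho V^2}{2}
delta_P = 0.013·(142.5/0.204)·0.5·1009·2.505²/1000 = 28.75 kPa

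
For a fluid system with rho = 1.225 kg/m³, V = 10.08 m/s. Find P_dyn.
Formula: P_{dyn} = \frac{1}{2} \rho V^2
P_dyn = 0.5·1.225·10.08²/1000 = 0.06223 kPa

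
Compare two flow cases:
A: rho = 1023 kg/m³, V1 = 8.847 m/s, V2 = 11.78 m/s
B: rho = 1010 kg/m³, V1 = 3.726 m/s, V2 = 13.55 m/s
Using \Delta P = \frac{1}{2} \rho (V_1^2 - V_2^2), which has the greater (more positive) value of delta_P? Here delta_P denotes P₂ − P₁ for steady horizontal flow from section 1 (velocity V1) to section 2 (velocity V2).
delta_P(A) = -30.95 kPa, delta_P(B) = -85.71 kPa. Answer: A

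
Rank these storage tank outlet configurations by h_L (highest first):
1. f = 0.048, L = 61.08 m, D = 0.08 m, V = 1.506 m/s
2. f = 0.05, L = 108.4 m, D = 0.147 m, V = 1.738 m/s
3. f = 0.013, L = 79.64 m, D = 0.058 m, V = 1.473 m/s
Case 1: h_L = 4.236 m
Case 2: h_L = 5.677 m
Case 3: h_L = 1.974 m
Ranking (highest first): 2, 1, 3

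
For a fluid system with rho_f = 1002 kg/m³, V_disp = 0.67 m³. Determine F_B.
Formula: F_B = \rho_f g V_{disp}
F_B = 1002·9.81·0.67 = 6586 N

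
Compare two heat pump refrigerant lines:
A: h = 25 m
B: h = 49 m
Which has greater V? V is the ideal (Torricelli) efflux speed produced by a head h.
V(A) = 22.15 m/s, V(B) = 31.01 m/s. Answer: B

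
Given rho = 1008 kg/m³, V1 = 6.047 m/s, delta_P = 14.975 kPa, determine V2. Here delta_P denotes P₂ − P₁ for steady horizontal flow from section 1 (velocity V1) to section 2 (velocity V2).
Formula: \Delta P = \frac{1}{2} \rho (V_1^2 - V_2^2)
Substituting knowns: 14.975 = 0.5·1008·(6.047² − V2²)/1000
Solving for V2: V2 = √(6.047² − 2·(14.975·1000)/1008) = 2.618 m/s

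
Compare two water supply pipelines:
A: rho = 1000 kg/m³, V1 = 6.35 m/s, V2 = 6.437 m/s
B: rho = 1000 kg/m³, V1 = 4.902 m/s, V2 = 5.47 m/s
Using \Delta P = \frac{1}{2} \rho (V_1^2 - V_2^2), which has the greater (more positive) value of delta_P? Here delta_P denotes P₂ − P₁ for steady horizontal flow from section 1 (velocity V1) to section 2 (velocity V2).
delta_P(A) = -0.5562 kPa, delta_P(B) = -2.946 kPa. Answer: A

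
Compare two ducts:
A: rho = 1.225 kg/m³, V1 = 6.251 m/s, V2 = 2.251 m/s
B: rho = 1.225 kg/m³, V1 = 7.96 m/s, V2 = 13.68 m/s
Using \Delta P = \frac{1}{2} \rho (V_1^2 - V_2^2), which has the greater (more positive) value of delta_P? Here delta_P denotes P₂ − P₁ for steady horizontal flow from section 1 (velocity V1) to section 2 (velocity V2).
delta_P(A) = 0.02083 kPa, delta_P(B) = -0.07582 kPa. Answer: A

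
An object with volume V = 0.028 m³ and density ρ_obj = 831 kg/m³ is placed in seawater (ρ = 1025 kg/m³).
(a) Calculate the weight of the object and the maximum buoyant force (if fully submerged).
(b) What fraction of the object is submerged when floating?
(a) W=rho_obj*g*V=831*9.81*0.028=228.3 N; F_B(max)=rho*g*V=1025*9.81*0.028=281.5 N
(b) Floating fraction=rho_obj/rho=831/1025=0.811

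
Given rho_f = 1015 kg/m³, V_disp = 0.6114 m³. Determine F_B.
Formula: F_B = \rho_f g V_{disp}
F_B = 1015·9.81·0.6114 = 6088 N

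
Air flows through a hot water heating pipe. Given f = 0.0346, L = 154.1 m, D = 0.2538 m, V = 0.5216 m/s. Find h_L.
Formula: h_L = f \frac{L}{D} \frac{V^2}{2g}
h_L = 0.0346·(154.1/0.2538)·0.5216²/(2·9.81) = 0.2913 m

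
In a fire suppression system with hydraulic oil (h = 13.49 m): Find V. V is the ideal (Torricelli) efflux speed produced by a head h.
Formula: V = \sqrt{2 g h}
V = √(2·9.81·13.49) = 16.27 m/s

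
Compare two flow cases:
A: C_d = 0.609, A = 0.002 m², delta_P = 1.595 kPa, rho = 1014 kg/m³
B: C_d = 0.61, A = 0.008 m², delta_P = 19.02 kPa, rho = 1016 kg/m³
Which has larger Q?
Q(A) = 2.16 L/s, Q(B) = 29.86 L/s. Answer: B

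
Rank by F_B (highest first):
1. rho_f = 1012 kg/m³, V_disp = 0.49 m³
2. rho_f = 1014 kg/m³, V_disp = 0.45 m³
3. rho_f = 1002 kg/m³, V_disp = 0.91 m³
Case 1: F_B = 4865 N
Case 2: F_B = 4476 N
Case 3: F_B = 8945 N
Ranking (highest first): 3, 1, 2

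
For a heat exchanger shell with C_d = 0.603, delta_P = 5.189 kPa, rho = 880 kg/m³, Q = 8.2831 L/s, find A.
Formula: Q = C_d A \sqrt{\frac{2 \Delta P}{\rho}}
Substituting knowns: 8.2831 = 0.603·A·√(2·(5.189·1000)/880)·1000
Solving for A: A = (8.2831/1000)/(0.603·√(2·(5.189·1000)/880)) = 0.004 m²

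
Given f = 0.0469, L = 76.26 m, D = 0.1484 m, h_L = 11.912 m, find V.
Formula: h_L = f \frac{L}{D} \frac{V^2}{2g}
Substituting knowns: 11.912 = 0.0469·(76.26/0.1484)·V²/(2·9.81)
Solving for V: V = √(11.912·2·9.81/(0.0469·(76.26/0.1484))) = 3.114 m/s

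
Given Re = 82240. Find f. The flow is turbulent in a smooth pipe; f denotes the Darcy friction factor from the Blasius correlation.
Formula: f = \frac{0.316}{Re^{0.25}}
f = 0.316/82240^0.25 = 0.01866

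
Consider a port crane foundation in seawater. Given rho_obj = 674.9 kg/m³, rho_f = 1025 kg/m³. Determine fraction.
Formula: f_{sub} = \frac{\rho_{obj}}{\rho_f}
fraction = 674.9/1025 = 0.6584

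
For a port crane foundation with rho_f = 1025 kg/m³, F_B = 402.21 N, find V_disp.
Formula: F_B = \rho_f g V_{disp}
Substituting knowns: 402.21 = 1025·9.81·V_disp
Solving for V_disp: V_disp = 402.21/(1025·9.81) = 0.04 m³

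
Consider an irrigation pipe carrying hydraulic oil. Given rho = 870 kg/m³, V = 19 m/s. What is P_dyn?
Formula: P_{dyn} = \frac{1}{2} \rho V^2
P_dyn = 0.5·870·19²/1000 = 157 kPa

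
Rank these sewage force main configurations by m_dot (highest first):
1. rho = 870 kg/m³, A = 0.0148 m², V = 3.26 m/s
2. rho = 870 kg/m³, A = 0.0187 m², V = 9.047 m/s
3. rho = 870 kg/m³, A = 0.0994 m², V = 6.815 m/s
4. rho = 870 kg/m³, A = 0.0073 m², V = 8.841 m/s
Case 1: m_dot = 41.98 kg/s
Case 2: m_dot = 147.2 kg/s
Case 3: m_dot = 589.3 kg/s
Case 4: m_dot = 56.15 kg/s
Ranking (highest first): 3, 2, 4, 1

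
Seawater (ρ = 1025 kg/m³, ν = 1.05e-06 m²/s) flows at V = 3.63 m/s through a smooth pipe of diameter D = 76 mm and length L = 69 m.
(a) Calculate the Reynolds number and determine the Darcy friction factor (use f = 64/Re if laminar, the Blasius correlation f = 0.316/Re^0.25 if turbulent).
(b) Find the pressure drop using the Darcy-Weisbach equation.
(a) Re = V·D/ν = 3.63·0.076/1.05e-06 = 262740 → turbulent (Re > 4000); f = 0.316/Re^0.25 = 0.316/262740^0.25 = 0.013957 (Blasius is strictly valid for Re ≲ 1e5; used here as the smooth-pipe estimate the problem specifies)
(b) Darcy-Weisbach: ΔP = f·(L/D)·½ρV²/1000 = 0.013957·(69/0.076)·½·1025·3.63²/1000 = 85.57 kPa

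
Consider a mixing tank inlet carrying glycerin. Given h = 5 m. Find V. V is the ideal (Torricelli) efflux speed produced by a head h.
Formula: V = \sqrt{2 g h}
V = √(2·9.81·5) = 9.905 m/s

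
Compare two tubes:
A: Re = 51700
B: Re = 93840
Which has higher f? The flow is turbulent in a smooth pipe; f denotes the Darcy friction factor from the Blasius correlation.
f(A) = 0.02096, f(B) = 0.01805. Answer: A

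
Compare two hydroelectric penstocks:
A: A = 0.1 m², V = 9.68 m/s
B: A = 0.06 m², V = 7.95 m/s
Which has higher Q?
Q(A) = 968 L/s, Q(B) = 477 L/s. Answer: A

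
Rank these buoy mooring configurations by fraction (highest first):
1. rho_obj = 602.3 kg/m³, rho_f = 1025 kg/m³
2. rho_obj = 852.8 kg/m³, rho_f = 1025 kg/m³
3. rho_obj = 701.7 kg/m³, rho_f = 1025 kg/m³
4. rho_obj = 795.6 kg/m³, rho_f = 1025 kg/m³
Case 1: fraction = 0.5876
Case 2: fraction = 0.832
Case 3: fraction = 0.6846
Case 4: fraction = 0.7762
Ranking (highest first): 2, 4, 3, 1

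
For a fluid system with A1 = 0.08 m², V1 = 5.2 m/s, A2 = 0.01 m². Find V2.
Formula: V_2 = \frac{A_1 V_1}{A_2}
V2 = 0.08·5.2/0.01 = 41.6 m/s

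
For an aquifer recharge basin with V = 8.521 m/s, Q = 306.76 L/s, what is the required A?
Formula: Q = A V
Substituting knowns: 306.76 = A·8.521·1000
Solving for A: A = (306.76/1000)/8.521 = 0.036 m²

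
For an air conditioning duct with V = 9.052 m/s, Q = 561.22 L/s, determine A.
Formula: Q = A V
Substituting knowns: 561.22 = A·9.052·1000
Solving for A: A = (561.22/1000)/9.052 = 0.062 m²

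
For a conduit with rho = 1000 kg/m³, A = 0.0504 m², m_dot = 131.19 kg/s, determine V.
Formula: \dot{m} = \rho A V
Substituting knowns: 131.19 = 1000·0.0504·V
Solving for V: V = 131.19/(1000·0.0504) = 2.603 m/s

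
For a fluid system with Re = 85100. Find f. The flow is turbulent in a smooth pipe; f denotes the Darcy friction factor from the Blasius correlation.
Formula: f = \frac{0.316}{Re^{0.25}}
f = 0.316/85100^0.25 = 0.0185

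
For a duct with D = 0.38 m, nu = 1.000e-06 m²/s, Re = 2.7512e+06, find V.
Formula: Re = \frac{V D}{\nu}
Substituting knowns: 2.7512e+06 = V·0.38/1.000e-06
Solving for V: V = 2.7512e+06·1.000e-06/0.38 = 7.24 m/s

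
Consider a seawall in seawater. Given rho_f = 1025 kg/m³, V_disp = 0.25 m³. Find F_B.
Formula: F_B = \rho_f g V_{disp}
F_B = 1025·9.81·0.25 = 2514 N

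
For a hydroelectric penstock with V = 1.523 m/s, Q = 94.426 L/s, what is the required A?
Formula: Q = A V
Substituting knowns: 94.426 = A·1.523·1000
Solving for A: A = (94.426/1000)/1.523 = 0.062 m²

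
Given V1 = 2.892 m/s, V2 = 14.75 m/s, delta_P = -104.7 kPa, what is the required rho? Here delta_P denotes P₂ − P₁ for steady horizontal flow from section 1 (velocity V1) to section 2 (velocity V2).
Formula: \Delta P = \frac{1}{2} \rho (V_1^2 - V_2^2)
Substituting knowns: -104.7 = 0.5·rho·(2.892² − 14.75²)/1000
Solving for rho: rho = 2·(-104.7·1000)/(2.892² − 14.75²) = 1001 kg/m³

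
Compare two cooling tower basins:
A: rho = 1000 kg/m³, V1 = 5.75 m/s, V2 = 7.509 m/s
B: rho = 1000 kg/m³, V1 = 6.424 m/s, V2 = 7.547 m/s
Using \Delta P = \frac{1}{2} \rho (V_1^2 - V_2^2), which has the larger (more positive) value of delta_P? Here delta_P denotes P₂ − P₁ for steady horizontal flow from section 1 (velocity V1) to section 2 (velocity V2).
delta_P(A) = -11.66 kPa, delta_P(B) = -7.845 kPa. Answer: B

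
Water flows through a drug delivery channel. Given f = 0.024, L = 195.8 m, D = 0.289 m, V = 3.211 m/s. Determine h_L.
Formula: h_L = f \frac{L}{D} \frac{V^2}{2g}
h_L = 0.024·(195.8/0.289)·3.211²/(2·9.81) = 8.545 m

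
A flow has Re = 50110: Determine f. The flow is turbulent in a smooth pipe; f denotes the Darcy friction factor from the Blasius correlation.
Formula: f = \frac{0.316}{Re^{0.25}}
f = 0.316/50110^0.25 = 0.02112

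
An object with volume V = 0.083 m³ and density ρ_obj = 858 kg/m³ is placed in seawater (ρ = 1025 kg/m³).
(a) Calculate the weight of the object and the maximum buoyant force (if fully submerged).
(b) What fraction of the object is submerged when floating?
(a) W=rho_obj*g*V=858*9.81*0.083=698.6 N; F_B(max)=rho*g*V=1025*9.81*0.083=834.6 N
(b) Floating fraction=rho_obj/rho=858/1025=0.837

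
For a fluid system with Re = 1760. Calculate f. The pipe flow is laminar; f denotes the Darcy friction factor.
Formula: f = \frac{64}{Re}
f = 64/1760 = 0.03636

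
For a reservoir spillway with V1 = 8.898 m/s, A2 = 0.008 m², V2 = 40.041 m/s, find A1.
Formula: V_2 = \frac{A_1 V_1}{A_2}
Substituting knowns: 40.041 = A1·8.898/0.008
Solving for A1: A1 = 40.041·0.008/8.898 = 0.036 m²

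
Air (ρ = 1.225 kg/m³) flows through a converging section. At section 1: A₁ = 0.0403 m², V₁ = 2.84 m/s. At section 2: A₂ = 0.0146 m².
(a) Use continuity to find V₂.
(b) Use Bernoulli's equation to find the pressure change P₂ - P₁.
(a) Continuity: A₁V₁=A₂V₂ -> V₂=A₁V₁/A₂=0.0403*2.84/0.0146=7.84 m/s
(b) Bernoulli: P₂-P₁=0.5*rho*(V₁^2-V₂^2)/1000=0.5*1.225*(2.84^2-7.84^2)/1000=-0.03271 kPa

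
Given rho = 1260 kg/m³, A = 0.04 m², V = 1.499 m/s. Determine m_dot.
Formula: \dot{m} = \rho A V
m_dot = 1260·0.04·1.499 = 75.55 kg/s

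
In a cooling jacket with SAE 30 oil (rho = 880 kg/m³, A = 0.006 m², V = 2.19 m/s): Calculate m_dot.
Formula: \dot{m} = \rho A V
m_dot = 880·0.006·2.19 = 11.56 kg/s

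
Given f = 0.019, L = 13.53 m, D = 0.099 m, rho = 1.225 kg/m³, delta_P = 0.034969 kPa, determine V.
Formula: \Delta P = f \frac{L}{D} \frac{\rho V^2}{2}
Substituting knowns: 0.034969 = 0.019·(13.53/0.099)·0.5·1.225·V²/1000
Solving for V: V = √((0.034969·1000)/(0.019·(13.53/0.099)·0.5·1.225)) = 4.689 m/s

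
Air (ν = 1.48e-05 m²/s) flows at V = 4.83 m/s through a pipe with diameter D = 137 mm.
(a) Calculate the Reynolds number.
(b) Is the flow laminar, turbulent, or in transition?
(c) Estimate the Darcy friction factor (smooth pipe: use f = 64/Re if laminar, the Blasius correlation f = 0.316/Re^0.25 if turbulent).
(a) Re = V·D/ν = 4.83·0.137/1.48e-05 = 44710
(b) Flow regime: turbulent (Re > 4000)
(c) Friction factor: f = 0.316/Re^0.25 = 0.316/44710^0.25 = 0.02173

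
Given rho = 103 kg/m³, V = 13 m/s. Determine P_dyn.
Formula: P_{dyn} = \frac{1}{2} \rho V^2
P_dyn = 0.5·103·13²/1000 = 8.704 kPa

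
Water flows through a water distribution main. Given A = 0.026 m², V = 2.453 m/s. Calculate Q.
Formula: Q = A V
Q = 0.026·2.453·1000 = 63.78 L/s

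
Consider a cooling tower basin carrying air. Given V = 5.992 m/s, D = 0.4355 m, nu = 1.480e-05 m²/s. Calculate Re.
Formula: Re = \frac{V D}{\nu}
Re = 5.992·0.4355/1.480e-05 = 176319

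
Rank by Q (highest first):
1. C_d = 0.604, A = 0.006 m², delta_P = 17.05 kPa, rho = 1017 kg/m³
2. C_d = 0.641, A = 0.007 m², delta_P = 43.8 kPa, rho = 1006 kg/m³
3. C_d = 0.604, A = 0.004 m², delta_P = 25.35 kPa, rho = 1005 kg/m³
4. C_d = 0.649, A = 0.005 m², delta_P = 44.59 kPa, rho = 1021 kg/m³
Case 1: Q = 20.98 L/s
Case 2: Q = 41.87 L/s
Case 3: Q = 17.16 L/s
Case 4: Q = 30.33 L/s
Ranking (highest first): 2, 4, 1, 3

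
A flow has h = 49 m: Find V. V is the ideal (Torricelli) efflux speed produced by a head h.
Formula: V = \sqrt{2 g h}
V = √(2·9.81·49) = 31.01 m/s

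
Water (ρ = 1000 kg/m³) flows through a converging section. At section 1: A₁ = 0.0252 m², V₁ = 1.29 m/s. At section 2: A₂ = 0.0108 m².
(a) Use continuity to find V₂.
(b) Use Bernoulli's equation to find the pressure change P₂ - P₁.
(a) Continuity: A₁V₁=A₂V₂ -> V₂=A₁V₁/A₂=0.0252*1.29/0.0108=3.01 m/s
(b) Bernoulli: P₂-P₁=0.5*rho*(V₁^2-V₂^2)/1000=0.5*1000*(1.29^2-3.01^2)/1000=-3.698 kPa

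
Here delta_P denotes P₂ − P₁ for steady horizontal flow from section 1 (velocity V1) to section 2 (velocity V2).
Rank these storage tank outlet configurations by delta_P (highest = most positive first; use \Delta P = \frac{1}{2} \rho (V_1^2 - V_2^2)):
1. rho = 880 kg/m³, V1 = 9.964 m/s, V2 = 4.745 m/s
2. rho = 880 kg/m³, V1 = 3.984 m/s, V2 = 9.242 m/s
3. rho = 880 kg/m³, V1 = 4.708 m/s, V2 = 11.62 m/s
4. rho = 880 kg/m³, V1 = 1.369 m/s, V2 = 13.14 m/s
Case 1: delta_P = 33.78 kPa
Case 2: delta_P = -30.6 kPa
Case 3: delta_P = -49.66 kPa
Case 4: delta_P = -75.15 kPa
Ranking (highest first): 1, 2, 3, 4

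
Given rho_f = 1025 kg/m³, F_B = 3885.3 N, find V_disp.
Formula: F_B = \rho_f g V_{disp}
Substituting knowns: 3885.3 = 1025·9.81·V_disp
Solving for V_disp: V_disp = 3885.3/(1025·9.81) = 0.3864 m³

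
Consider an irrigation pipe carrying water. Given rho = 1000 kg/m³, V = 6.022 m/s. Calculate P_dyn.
Formula: P_{dyn} = \frac{1}{2} \rho V^2
P_dyn = 0.5·1000·6.022²/1000 = 18.13 kPa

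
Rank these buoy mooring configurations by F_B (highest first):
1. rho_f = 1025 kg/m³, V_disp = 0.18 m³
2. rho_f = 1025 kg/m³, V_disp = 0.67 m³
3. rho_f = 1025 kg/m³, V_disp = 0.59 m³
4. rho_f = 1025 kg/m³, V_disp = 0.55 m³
Case 1: F_B = 1810 N
Case 2: F_B = 6737 N
Case 3: F_B = 5933 N
Case 4: F_B = 5530 N
Ranking (highest first): 2, 3, 4, 1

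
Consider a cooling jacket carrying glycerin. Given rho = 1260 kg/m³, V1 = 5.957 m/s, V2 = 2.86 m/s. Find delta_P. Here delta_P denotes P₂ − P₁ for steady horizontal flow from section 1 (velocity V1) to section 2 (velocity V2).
Formula: \Delta P = \frac{1}{2} \rho (V_1^2 - V_2^2)
delta_P = 0.5·1260·(5.957² − 2.86²)/1000 = 17.2 kPa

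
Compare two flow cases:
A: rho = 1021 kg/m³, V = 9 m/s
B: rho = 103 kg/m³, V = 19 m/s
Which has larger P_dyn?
P_dyn(A) = 41.35 kPa, P_dyn(B) = 18.59 kPa. Answer: A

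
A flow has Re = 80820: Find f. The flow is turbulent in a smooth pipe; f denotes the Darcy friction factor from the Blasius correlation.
Formula: f = \frac{0.316}{Re^{0.25}}
f = 0.316/80820^0.25 = 0.01874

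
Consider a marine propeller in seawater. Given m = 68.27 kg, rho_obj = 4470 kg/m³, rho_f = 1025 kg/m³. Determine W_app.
Formula: W_{app} = mg\left(1 - \frac{\rho_f}{\rho_{obj}}\right)
W_app = 68.27·9.81·(1 − 1025/4470) = 516.2 N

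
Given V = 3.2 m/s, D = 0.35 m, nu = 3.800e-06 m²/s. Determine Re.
Formula: Re = \frac{V D}{\nu}
Re = 3.2·0.35/3.800e-06 = 294737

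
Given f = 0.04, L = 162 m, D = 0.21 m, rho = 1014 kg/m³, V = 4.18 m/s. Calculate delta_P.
Formula: \Delta P = f \frac{L}{D} \frac{\rho V^2}{2}
delta_P = 0.04·(162/0.21)·0.5·1014·4.18²/1000 = 273.3 kPa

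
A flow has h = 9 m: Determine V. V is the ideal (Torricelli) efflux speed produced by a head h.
Formula: V = \sqrt{2 g h}
V = √(2·9.81·9) = 13.29 m/s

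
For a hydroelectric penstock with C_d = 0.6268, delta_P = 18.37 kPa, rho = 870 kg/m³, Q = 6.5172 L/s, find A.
Formula: Q = C_d A \sqrt{\frac{2 \Delta P}{\rho}}
Substituting knowns: 6.5172 = 0.6268·A·√(2·(18.37·1000)/870)·1000
Solving for A: A = (6.5172/1000)/(0.6268·√(2·(18.37·1000)/870)) = 0.0016 m²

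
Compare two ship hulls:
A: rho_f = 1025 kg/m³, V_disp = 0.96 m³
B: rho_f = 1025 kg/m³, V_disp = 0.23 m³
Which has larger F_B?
F_B(A) = 9653 N, F_B(B) = 2313 N. Answer: A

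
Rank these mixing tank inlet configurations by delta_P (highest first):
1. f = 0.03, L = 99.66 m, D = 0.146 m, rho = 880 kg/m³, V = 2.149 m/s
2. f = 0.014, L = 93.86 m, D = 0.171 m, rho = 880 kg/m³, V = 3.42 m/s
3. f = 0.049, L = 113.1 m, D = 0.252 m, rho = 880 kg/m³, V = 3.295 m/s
Case 1: delta_P = 41.61 kPa
Case 2: delta_P = 39.55 kPa
Case 3: delta_P = 105.1 kPa
Ranking (highest first): 3, 1, 2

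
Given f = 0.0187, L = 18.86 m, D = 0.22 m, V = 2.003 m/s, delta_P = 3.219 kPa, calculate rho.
Formula: \Delta P = f \frac{L}{D} \frac{\rho V^2}{2}
Substituting knowns: 3.219 = 0.0187·(18.86/0.22)·0.5·rho·2.003²/1000
Solving for rho: rho = (3.219·1000)/(0.0187·(18.86/0.22)·0.5·2.003²) = 1001 kg/m³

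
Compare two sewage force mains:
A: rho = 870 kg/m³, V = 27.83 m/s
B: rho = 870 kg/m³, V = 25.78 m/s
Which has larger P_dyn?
P_dyn(A) = 336.9 kPa, P_dyn(B) = 289.1 kPa. Answer: A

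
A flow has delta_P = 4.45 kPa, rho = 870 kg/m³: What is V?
Formula: V = \sqrt{\frac{2 \Delta P}{\rho}}
V = √(2·(4.45·1000)/870) = 3.198 m/s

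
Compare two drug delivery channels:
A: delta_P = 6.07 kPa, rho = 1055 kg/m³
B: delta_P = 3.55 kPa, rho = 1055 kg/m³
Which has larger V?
V(A) = 3.392 m/s, V(B) = 2.594 m/s. Answer: A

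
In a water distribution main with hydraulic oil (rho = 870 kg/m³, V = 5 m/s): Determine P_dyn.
Formula: P_{dyn} = \frac{1}{2} \rho V^2
P_dyn = 0.5·870·5²/1000 = 10.88 kPa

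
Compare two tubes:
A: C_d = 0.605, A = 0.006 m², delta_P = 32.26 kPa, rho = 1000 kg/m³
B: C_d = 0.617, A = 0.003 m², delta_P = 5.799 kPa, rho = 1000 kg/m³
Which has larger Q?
Q(A) = 29.16 L/s, Q(B) = 6.304 L/s. Answer: A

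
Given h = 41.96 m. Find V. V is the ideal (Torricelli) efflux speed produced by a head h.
Formula: V = \sqrt{2 g h}
V = √(2·9.81·41.96) = 28.69 m/s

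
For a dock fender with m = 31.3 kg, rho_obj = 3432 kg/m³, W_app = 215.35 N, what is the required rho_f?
Formula: W_{app} = mg\left(1 - \frac{\rho_f}{\rho_{obj}}\right)
Substituting knowns: 215.35 = 31.3·9.81·(1 − rho_f/3432)
Solving for rho_f: rho_f = 3432·(1 − 215.35/(31.3·9.81)) = 1025 kg/m³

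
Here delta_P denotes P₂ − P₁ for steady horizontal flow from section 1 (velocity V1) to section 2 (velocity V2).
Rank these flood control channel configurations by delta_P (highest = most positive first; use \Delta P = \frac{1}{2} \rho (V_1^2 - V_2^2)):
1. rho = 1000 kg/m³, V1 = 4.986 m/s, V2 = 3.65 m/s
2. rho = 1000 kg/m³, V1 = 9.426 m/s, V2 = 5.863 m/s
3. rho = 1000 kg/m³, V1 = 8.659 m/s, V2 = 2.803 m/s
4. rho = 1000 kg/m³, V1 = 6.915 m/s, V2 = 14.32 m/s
Case 1: delta_P = 5.769 kPa
Case 2: delta_P = 27.24 kPa
Case 3: delta_P = 33.56 kPa
Case 4: delta_P = -78.62 kPa
Ranking (highest first): 3, 2, 1, 4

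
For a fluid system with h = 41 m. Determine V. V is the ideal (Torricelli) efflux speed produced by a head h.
Formula: V = \sqrt{2 g h}
V = √(2·9.81·41) = 28.36 m/s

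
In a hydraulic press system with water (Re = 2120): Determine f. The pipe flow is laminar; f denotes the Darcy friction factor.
Formula: f = \frac{64}{Re}
f = 64/2120 = 0.03019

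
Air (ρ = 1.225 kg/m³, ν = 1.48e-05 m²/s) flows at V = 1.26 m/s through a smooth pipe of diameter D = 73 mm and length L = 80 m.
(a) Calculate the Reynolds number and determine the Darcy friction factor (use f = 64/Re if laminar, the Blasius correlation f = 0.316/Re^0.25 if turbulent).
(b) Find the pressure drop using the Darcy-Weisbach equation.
(a) Re = V·D/ν = 1.26·0.073/1.48e-05 = 6214.9 → turbulent (Re > 4000); f = 0.316/Re^0.25 = 0.316/6214.9^0.25 = 0.03559
(b) Darcy-Weisbach: ΔP = f·(L/D)·½ρV²/1000 = 0.03559·(80/0.073)·½·1.225·1.26²/1000 = 0.03793 kPa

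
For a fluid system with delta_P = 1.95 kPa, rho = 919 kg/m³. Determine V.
Formula: V = \sqrt{\frac{2 \Delta P}{\rho}}
V = √(2·(1.95·1000)/919) = 2.06 m/s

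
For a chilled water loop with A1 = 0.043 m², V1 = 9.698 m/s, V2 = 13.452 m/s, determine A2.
Formula: V_2 = \frac{A_1 V_1}{A_2}
Substituting knowns: 13.452 = 0.043·9.698/A2
Solving for A2: A2 = 0.043·9.698/13.452 = 0.031 m²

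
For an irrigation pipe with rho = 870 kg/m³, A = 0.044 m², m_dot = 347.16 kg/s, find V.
Formula: \dot{m} = \rho A V
Substituting knowns: 347.16 = 870·0.044·V
Solving for V: V = 347.16/(870·0.044) = 9.069 m/s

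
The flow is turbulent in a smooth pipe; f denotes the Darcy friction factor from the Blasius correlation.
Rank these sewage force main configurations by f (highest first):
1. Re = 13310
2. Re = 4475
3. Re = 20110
Case 1: f = 0.02942
Case 2: f = 0.03864
Case 3: f = 0.02654
Ranking (highest first): 2, 1, 3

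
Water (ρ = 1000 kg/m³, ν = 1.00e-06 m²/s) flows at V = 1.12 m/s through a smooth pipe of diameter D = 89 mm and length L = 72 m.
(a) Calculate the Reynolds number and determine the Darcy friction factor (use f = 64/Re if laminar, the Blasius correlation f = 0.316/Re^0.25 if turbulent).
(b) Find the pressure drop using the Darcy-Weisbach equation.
(a) Re = V·D/ν = 1.12·0.089/1.00e-06 = 99680 → turbulent (Re > 4000); f = 0.316/Re^0.25 = 0.316/99680^0.25 = 0.017784
(b) Darcy-Weisbach: ΔP = f·(L/D)·½ρV²/1000 = 0.017784·(72/0.089)·½·1000·1.12²/1000 = 9.024 kPa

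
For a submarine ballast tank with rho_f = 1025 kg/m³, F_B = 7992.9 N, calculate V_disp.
Formula: F_B = \rho_f g V_{disp}
Substituting knowns: 7992.9 = 1025·9.81·V_disp
Solving for V_disp: V_disp = 7992.9/(1025·9.81) = 0.7949 m³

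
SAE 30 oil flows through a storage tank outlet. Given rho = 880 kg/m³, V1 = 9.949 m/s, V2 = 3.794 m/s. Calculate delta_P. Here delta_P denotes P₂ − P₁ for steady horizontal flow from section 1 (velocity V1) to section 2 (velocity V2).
Formula: \Delta P = \frac{1}{2} \rho (V_1^2 - V_2^2)
delta_P = 0.5·880·(9.949² − 3.794²)/1000 = 37.22 kPa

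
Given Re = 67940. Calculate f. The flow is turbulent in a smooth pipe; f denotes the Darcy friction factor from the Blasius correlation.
Formula: f = \frac{0.316}{Re^{0.25}}
f = 0.316/67940^0.25 = 0.01957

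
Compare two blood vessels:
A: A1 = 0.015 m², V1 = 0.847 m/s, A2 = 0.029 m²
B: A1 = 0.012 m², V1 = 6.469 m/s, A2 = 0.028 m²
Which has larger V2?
V2(A) = 0.4381 m/s, V2(B) = 2.772 m/s. Answer: B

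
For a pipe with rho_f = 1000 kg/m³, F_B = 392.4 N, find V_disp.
Formula: F_B = \rho_f g V_{disp}
Substituting knowns: 392.4 = 1000·9.81·V_disp
Solving for V_disp: V_disp = 392.4/(1000·9.81) = 0.04 m³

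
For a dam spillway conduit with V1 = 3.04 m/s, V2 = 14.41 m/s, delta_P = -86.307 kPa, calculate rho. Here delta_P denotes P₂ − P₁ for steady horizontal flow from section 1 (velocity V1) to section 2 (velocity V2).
Formula: \Delta P = \frac{1}{2} \rho (V_1^2 - V_2^2)
Substituting knowns: -86.307 = 0.5·rho·(3.04² − 14.41²)/1000
Solving for rho: rho = 2·(-86.307·1000)/(3.04² − 14.41²) = 870 kg/m³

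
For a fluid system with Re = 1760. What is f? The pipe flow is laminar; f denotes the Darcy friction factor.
Formula: f = \frac{64}{Re}
f = 64/1760 = 0.03636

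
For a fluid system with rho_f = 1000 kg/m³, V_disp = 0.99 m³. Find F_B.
Formula: F_B = \rho_f g V_{disp}
F_B = 1000·9.81·0.99 = 9712 N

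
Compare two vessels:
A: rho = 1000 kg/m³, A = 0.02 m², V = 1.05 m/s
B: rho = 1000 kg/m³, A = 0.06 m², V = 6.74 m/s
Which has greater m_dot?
m_dot(A) = 21 kg/s, m_dot(B) = 404.4 kg/s. Answer: B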